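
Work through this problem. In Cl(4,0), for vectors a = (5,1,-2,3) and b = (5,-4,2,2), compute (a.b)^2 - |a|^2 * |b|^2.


a . b = 5*5 + 1*(-4) + (-2)*2 + 3*2
= 25 + (-4) + (-4) + 6 = 23
|a|^2 = 5^2 + 1^2 + (-2)^2 + 3^2 = 39
|b|^2 = 5^2 + (-4)^2 + 2^2 + 2^2 = 49
(a.b)^2 = 23^2 = 529
|a|^2 * |b|^2 = 39 * 49 = 1911
Result = 529 - 1911 = -1382


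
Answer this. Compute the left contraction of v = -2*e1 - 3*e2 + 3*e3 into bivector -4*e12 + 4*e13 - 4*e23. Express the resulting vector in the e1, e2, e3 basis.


Left contraction v _| B = <vB>_1 (grade-1 part of the geometric product vB).
Using e1_|e12 = e2, e2_|e12 = -e1, e1_|e13 = e3, e3_|e13 = -e1, e2_|e23 = e3, e3_|e23 = -e2:
e1 coeff: -v2*b12 - v3*b13 = -(-3)*(-4) - (3)*(4) = -24
e2 coeff: v1*b12 - v3*b23 = (-2)*(-4) - (3)*(-4) = 20
e3 coeff: v1*b13 + v2*b23 = (-2)*(4) + (-3)*(-4) = 4
v _| B = -24*e1 + 20*e2 + 4*e3


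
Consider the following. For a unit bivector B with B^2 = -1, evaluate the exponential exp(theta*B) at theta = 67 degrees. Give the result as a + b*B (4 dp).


For a unit bivector B with B^2 = -1, the exponential series gives
e^(theta*B) = cos(theta) + sin(theta)*B (the GA analogue of Euler's formula).
theta = 67 degrees = 1.169371 rad
cos(67 deg) = 0.3907
sin(67 deg) = 0.9205
exp(theta*B) = 0.3907 + 0.9205*B


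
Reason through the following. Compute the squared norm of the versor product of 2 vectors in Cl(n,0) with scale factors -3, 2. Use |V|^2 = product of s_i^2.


Each vector v_i has |v_i|^2 = s_i^2
Squared scales: (-3)^2 = 9, 2^2 = 4
|V|^2 = 9 * 4
= 36


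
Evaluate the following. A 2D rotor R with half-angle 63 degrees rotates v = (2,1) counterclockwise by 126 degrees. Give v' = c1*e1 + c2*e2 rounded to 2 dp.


Rotor R = cos(63deg) - sin(63deg)*e12
Rotation angle theta = 2 * 63 = 126 degrees
v' = R*v*~R rotates v by theta.
cos(126deg) = -0.5878, sin(126deg) = 0.8090
v'_1 = 2*cos(126deg) - 1*sin(126deg)
= 2*(-0.5878) - 1*0.8090
= -1.98
v'_2 = 2*sin(126deg) + 1*cos(126deg)
= 2*0.8090 + 1*(-0.5878)
= 1.03
v' = -1.98*e1 + 1.03*e2


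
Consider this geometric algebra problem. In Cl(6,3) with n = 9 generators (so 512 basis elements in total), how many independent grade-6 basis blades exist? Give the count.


Number of grade-k basis blades in Cl(p,q) with n = p + q is C(n, k).
n = 6 + 3 = 9
C(9, 6) = 9! / (6! * 3!)
= 362880 / (720 * 6)
= 84


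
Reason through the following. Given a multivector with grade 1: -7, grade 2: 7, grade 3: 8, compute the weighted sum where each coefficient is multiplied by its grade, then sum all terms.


Grade-weighted sum = sum of grade_k * coefficient_k
1*(-7) = -7
2*7 = 14
3*8 = 24
Total = -7 + 14 + 24 = 31


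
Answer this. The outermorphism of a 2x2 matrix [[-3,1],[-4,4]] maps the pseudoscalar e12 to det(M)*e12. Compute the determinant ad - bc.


The outermorphism of a linear map f sends e1^e2 to f(e1)^f(e2).
f(e1) = -3*e1 - 4*e2
f(e2) = 1*e1 + 4*e2
f(e1) ^ f(e2) = (-3*e1 - 4*e2) ^ (1*e1 + 4*e2)
= (-3)*4*e12 + (-4)*1*e21
= (-12 - (-4))*e12
= -8*e12
Coefficient = -8


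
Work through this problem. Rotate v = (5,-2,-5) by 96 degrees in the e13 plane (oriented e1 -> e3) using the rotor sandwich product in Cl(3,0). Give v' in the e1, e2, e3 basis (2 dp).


Rotor R = cos(48deg) - sin(48deg)*e13
Rotation angle theta = 2 * 48 = 96 degrees in the e13 plane (e1 -> e3).
The component perpendicular to the plane (e2) is invariant: v'_2 = v2 = -2.00
cos(96deg) = -0.1045, sin(96deg) = 0.9945
v'_1 = v1*cos(theta) - v3*sin(theta) = 5*(-0.1045) - (-5)*0.9945 = 4.45
v'_3 = v1*sin(theta) + v3*cos(theta) = 5*0.9945 + (-5)*(-0.1045) = 5.50
v' = 4.45*e1 - 2.00*e2 + 5.50*e3


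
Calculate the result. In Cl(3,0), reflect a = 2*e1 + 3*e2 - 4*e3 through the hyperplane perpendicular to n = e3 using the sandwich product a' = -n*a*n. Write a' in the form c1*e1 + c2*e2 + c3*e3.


Reflection formula: a' = -n*a*n, with n = e3 (unit vector, n^2 = 1).
For reflection through hyperplane perp to e3:
The component along e3 flips sign, others stay.
a = (2, 3, -4)
a' = (2, 3, 4)
a' = 2*e1 + 3*e2 + 4*e3


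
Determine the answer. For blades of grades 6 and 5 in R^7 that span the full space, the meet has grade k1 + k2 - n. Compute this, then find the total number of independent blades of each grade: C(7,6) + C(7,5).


Meet grade = grade(A) + grade(B) - n
= 6 + 5 - 7 = 4
C(7,6) = 7
C(7,5) = 21
dim_A + dim_B = 7 + 21 = 28


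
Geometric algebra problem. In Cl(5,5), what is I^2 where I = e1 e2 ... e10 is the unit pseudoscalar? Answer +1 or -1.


The pseudoscalar I = e1...e_n (product of all n generators) of Cl(p,q) satisfies I^2 = (-1)^(q + n(n-1)/2).
p = 5, q = 5, n = p + q = 10
n(n-1)/2 = 10 * 9 / 2 = 45
Exponent = q + n(n-1)/2 = 5 + 45 = 50
I^2 = (-1)^50 = +1


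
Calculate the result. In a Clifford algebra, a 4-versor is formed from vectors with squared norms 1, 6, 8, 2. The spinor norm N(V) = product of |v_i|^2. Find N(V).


Spinor norm N(V) = |v1|^2 * |v2|^2 * ... * |v4|^2
= 1 * 6 * 8 * 2
Running product: 1, 6, 48, 96
N(V) = 96


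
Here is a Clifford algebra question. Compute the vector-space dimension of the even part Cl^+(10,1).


Even subalgebra dimension = 2^(n-1)
n = 10 + 1 = 11
2^(11 - 1) = 2^10 = 1024
Verification: sum of C(11,k) for even k = 1 + 55 + 330 + 462 + 165 + 11 = 1024
Result = 1024


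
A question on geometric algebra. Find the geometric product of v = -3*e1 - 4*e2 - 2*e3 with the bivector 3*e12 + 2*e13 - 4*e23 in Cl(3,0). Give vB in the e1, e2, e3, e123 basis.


vB has grade-1 (vector) and grade-3 (trivector) parts: vB = (v _| B) + (v ^ B).
Vector part <vB>_1:
  e1: -v2*b12 - v3*b13 = -(-4)*(3) - (-2)*(2) = 16
  e2: v1*b12 - v3*b23 = (-3)*(3) - (-2)*(-4) = -17
  e3: v1*b13 + v2*b23 = (-3)*(2) + (-4)*(-4) = 10
Trivector part <vB>_3:
  e123: v1*b23 - v2*b13 + v3*b12 = (-3)*(-4) - (-4)*(2) + (-2)*(3) = 14
vB = 16*e1 - 17*e2 + 10*e3 + 14*e123


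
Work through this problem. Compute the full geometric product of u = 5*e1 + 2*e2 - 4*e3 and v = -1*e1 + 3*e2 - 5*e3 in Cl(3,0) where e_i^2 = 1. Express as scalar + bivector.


In Cl(3,0): e_i^2 = 1, e_ie_j = -e_je_i for i != j.
Scalar part = u . v = 5*(-1) + 2*3 + (-4)*(-5)
= -5 + 6 + 20 = 21
e12 coeff = 5*3 - 2*(-1) = 15 - (-2) = 17
e13 coeff = 5*(-5) - (-4)*(-1) = -25 - 4 = -29
e23 coeff = 2*(-5) - (-4)*3 = -10 - (-12) = 2
uv = 21 + 17*e12 - 29*e13 + 2*e23


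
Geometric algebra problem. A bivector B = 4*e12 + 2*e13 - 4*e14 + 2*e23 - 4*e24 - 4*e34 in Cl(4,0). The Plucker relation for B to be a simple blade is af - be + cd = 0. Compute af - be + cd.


Plucker relation: af - be + cd
a*f = 4*(-4) = -16
b*e = 2*(-4) = -8
c*d = (-4)*2 = -8
af - be + cd = -16 - (-8) + (-8)
= -16


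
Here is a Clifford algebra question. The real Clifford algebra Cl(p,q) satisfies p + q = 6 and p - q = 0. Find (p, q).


We need p + q = 6 and p - q = 0.
Adding: 2p = 6 + 0 = 6, so p = 3.
Then q = 6 - 3 = 3.
(p, q) = (3, 3)


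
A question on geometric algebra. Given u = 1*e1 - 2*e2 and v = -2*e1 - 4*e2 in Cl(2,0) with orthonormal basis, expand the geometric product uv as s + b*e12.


Expand: (1*e1 - 2*e2)(-2*e1 - 4*e2)
= 1*(-2)*e1e1 + 1*(-4)*e1e2 + (-2)*(-2)*e2e1 + (-2)*(-4)*e2e2
Using e1^2 = e2^2 = 1, e2e1 = -e1e2:
Scalar part s = 1*(-2) + (-2)*(-4) = -2 + 8 = 6
Bivector part b = 1*(-4) - (-2)*(-2) = -4 - 4 = -8
uv = 6 - 8*e12


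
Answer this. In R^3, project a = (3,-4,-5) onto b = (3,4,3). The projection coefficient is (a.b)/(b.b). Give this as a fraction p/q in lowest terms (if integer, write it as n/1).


Projection coefficient = (a . b) / (b . b)
a . b = 3*3 + (-4)*4 + (-5)*3
= 9 + (-16) + (-15) = -22
b . b = 3^2 + 4^2 + 3^2
= 9 + 16 + 9 = 34
Coefficient = -22/34
In lowest terms: -11/17


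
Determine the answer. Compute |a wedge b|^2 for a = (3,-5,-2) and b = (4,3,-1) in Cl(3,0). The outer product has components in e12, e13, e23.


a wedge b = (a1*b2 - a2*b1)*e12 + (a1*b3 - a3*b1)*e13 + (a2*b3 - a3*b2)*e23
e12 coeff: 3*3 - (-5)*4 = 9 - (-20) = 29
e13 coeff: 3*(-1) - (-2)*4 = -3 - (-8) = 5
e23 coeff: (-5)*(-1) - (-2)*3 = 5 - (-6) = 11
|a wedge b|^2 = 29^2 + 5^2 + 11^2
= 841 + 25 + 121
= 987


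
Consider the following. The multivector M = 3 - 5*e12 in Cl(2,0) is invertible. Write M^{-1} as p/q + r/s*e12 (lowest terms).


M = 3 - 5*e12, where e12^2 = -1.
Since M commutes with its reverse ~M = a - b*e12, M * ~M = a^2 - b^2*e12^2 = a^2 + b^2.
So M^{-1} = ~M / (a^2 + b^2) = (a - b*e12)/(a^2 + b^2).
a^2 + b^2 = 9 + 25 = 34
Scalar part = 3/34 = 3/34
Bivector coeff = 5/34 = 5/34
M^{-1} = 3/34 + 5/34*e12


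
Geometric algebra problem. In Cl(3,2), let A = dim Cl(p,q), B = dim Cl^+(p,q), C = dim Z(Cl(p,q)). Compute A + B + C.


n = 3 + 2 = 5
Total dim = 2^5 = 32
Even subalgebra dim = 2^4 = 16
n is odd, so center dim = 2
Sum = 32 + 16 + 2 = 50


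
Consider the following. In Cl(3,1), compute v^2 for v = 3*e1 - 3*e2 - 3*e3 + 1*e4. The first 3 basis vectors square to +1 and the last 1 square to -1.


v^2 = sum of c_i^2 * e_i^2
Positive signature terms (e_i^2 = +1): 3^2 + (-3)^2 + (-3)^2 = 27
Negative signature terms (e_j^2 = -1): 1^2 = 1
v^2 = 27 - 1 = 26


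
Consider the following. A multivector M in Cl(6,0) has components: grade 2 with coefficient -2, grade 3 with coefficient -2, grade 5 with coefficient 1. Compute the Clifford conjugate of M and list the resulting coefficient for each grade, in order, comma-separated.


Clifford conjugate sign for grade k: (-1)^(k(k+1)/2)
Grade 2: (-1)^(2*3/2) = (-1)^3 = -1, coeff -2 -> 2
Grade 3: (-1)^(3*4/2) = (-1)^6 = 1, coeff -2 -> -2
Grade 5: (-1)^(5*6/2) = (-1)^15 = -1, coeff 1 -> -1
Conjugated coefficients: 2, -2, -1


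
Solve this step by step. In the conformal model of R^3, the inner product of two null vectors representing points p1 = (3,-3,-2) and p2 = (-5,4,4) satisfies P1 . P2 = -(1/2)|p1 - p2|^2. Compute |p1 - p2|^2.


p1 - p2 = (8, -7, -6)
|p1 - p2|^2 = 8^2 + (-7)^2 + (-6)^2
= 64 + 49 + 36
= 149


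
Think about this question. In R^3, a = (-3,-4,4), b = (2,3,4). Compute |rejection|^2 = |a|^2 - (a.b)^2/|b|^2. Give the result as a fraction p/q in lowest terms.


|a|^2 = (-3)^2 + (-4)^2 + 4^2 = 41
|b|^2 = 2^2 + 3^2 + 4^2 = 29
a . b = (-3)*2 + (-4)*3 + 4*4 = -2
(a.b)^2 = (-2)^2 = 4
|rej|^2 = 41 - 4/29
= (1189 - 4)/29
= 1185/29
In lowest terms: 1185/29


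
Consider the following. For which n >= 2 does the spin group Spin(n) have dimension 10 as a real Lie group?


dim Spin(n) = dim so(n) = n(n-1)/2.
Solve n(n-1)/2 = 10, i.e. n^2 - n - 20 = 0.
Discriminant = 1 + 8*10 = 81
n = (1 + sqrt(81))/2 = (1 + 9)/2 = 5


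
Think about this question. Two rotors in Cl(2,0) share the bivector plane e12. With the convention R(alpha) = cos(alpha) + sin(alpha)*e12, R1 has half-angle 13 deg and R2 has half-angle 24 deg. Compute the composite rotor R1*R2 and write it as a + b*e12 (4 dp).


Same-plane rotors commute and their half-angles add:
R1*R2 = cos(a1 + a2) + sin(a1 + a2)*e12.
a1 + a2 = 13 + 24 = 37 deg
cos(37 deg) = 0.7986
sin(37 deg) = 0.6018
R1*R2 = 0.7986 + 0.6018*e12


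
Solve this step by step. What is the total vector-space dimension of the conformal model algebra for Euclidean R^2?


The conformal model of R^2 uses Cl(3,1): the 2 Euclidean generators plus two extra orthogonal generators e+ (e+^2 = +1) and e- (e-^2 = -1), from which the null vectors e0, einf are built.
Number of generators m = 2 + 2 = 4.
dim Cl(p,q) = 2^m = 2^4 = 16


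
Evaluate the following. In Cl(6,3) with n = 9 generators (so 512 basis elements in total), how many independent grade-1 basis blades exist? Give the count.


Number of grade-k basis blades in Cl(p,q) with n = p + q is C(n, k).
n = 6 + 3 = 9
C(9, 1) = 9! / (1! * 8!)
= 362880 / (1 * 40320)
= 9


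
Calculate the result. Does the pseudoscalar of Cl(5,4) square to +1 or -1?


The pseudoscalar I = e1...e_n (product of all n generators) of Cl(p,q) satisfies I^2 = (-1)^(q + n(n-1)/2).
p = 5, q = 4, n = p + q = 9
n(n-1)/2 = 9 * 8 / 2 = 36
Exponent = q + n(n-1)/2 = 4 + 36 = 40
I^2 = (-1)^40 = +1


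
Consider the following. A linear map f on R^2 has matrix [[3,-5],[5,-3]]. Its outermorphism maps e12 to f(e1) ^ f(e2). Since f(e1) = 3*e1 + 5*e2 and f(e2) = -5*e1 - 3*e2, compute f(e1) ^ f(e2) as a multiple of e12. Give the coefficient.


The outermorphism of a linear map f sends e1^e2 to f(e1)^f(e2).
f(e1) = 3*e1 + 5*e2
f(e2) = -5*e1 - 3*e2
f(e1) ^ f(e2) = (3*e1 + 5*e2) ^ (-5*e1 - 3*e2)
= 3*(-3)*e12 + 5*(-5)*e21
= (-9 - (-25))*e12
= 16*e12
Coefficient = 16


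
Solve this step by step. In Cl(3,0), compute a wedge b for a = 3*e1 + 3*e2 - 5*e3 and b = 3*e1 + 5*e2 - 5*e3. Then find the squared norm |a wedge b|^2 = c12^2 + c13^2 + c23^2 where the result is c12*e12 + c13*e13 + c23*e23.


a wedge b = (a1*b2 - a2*b1)*e12 + (a1*b3 - a3*b1)*e13 + (a2*b3 - a3*b2)*e23
e12 coeff: 3*5 - 3*3 = 15 - 9 = 6
e13 coeff: 3*(-5) - (-5)*3 = -15 - (-15) = 0
e23 coeff: 3*(-5) - (-5)*5 = -15 - (-25) = 10
|a wedge b|^2 = 6^2 + 0^2 + 10^2
= 36 + 0 + 100
= 136


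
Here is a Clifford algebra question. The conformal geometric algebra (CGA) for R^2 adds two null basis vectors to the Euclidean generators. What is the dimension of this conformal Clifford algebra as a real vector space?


The conformal model of R^2 uses Cl(3,1): the 2 Euclidean generators plus two extra orthogonal generators e+ (e+^2 = +1) and e- (e-^2 = -1), from which the null vectors e0, einf are built.
Number of generators m = 2 + 2 = 4.
dim Cl(p,q) = 2^m = 2^4 = 16


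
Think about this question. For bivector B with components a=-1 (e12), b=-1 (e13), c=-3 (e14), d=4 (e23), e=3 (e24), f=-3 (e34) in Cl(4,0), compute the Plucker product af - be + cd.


Plucker relation: af - be + cd
a*f = (-1)*(-3) = 3
b*e = (-1)*3 = -3
c*d = (-3)*4 = -12
af - be + cd = 3 - (-3) + (-12)
= -6


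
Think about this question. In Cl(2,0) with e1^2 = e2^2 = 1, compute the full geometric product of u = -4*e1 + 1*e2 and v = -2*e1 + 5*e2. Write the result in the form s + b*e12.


Expand: (-4*e1 + 1*e2)(-2*e1 + 5*e2)
= (-4)*(-2)*e1e1 + (-4)*5*e1e2 + 1*(-2)*e2e1 + 1*5*e2e2
Using e1^2 = e2^2 = 1, e2e1 = -e1e2:
Scalar part s = (-4)*(-2) + 1*5 = 8 + 5 = 13
Bivector part b = (-4)*5 - 1*(-2) = -20 - (-2) = -18
uv = 13 - 18*e12


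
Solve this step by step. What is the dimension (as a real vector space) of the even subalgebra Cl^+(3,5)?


Even subalgebra dimension = 2^(n-1)
n = 3 + 5 = 8
2^(8 - 1) = 2^7 = 128
Verification: sum of C(8,k) for even k = 1 + 28 + 70 + 28 + 1 = 128
Result = 128


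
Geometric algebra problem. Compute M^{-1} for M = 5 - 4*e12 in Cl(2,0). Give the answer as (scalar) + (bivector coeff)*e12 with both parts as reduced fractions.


M = 5 - 4*e12, where e12^2 = -1.
Since M commutes with its reverse ~M = a - b*e12, M * ~M = a^2 - b^2*e12^2 = a^2 + b^2.
So M^{-1} = ~M / (a^2 + b^2) = (a - b*e12)/(a^2 + b^2).
a^2 + b^2 = 25 + 16 = 41
Scalar part = 5/41 = 5/41
Bivector coeff = 4/41 = 4/41
M^{-1} = 5/41 + 4/41*e12


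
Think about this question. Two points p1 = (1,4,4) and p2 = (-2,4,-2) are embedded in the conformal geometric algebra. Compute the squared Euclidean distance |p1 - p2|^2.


p1 - p2 = (3, 0, 6)
|p1 - p2|^2 = 3^2 + 0^2 + 6^2
= 9 + 0 + 36
= 45


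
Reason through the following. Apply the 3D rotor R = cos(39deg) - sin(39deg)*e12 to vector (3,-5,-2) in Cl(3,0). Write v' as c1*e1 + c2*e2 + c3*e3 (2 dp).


Rotor R = cos(39deg) - sin(39deg)*e12
Rotation angle theta = 2 * 39 = 78 degrees in the e12 plane (e1 -> e2).
The component perpendicular to the plane (e3) is invariant: v'_3 = v3 = -2.00
cos(78deg) = 0.2079, sin(78deg) = 0.9781
v'_1 = v1*cos(theta) - v2*sin(theta) = 3*0.2079 - (-5)*0.9781 = 5.51
v'_2 = v1*sin(theta) + v2*cos(theta) = 3*0.9781 + (-5)*0.2079 = 1.89
v' = 5.51*e1 + 1.89*e2 - 2.00*e3


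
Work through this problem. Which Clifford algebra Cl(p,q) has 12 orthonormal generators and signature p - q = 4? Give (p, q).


We need p + q = 12 and p - q = 4.
Adding: 2p = 12 + 4 = 16, so p = 8.
Then q = 12 - 8 = 4.
(p, q) = (8, 4)


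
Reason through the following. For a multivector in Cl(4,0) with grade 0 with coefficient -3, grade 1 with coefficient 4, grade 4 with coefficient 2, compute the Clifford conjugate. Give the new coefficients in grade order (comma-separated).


Clifford conjugate sign for grade k: (-1)^(k(k+1)/2)
Grade 0: (-1)^(0*1/2) = (-1)^0 = 1, coeff -3 -> -3
Grade 1: (-1)^(1*2/2) = (-1)^1 = -1, coeff 4 -> -4
Grade 4: (-1)^(4*5/2) = (-1)^10 = 1, coeff 2 -> 2
Conjugated coefficients: -3, -4, 2


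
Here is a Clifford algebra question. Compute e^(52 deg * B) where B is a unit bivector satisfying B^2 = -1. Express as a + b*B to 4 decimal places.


For a unit bivector B with B^2 = -1, the exponential series gives
e^(theta*B) = cos(theta) + sin(theta)*B (the GA analogue of Euler's formula).
theta = 52 degrees = 0.907571 rad
cos(52 deg) = 0.6157
sin(52 deg) = 0.7880
exp(theta*B) = 0.6157 + 0.7880*B


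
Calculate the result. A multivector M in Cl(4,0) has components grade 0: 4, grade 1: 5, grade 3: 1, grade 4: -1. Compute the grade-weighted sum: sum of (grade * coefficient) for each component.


Grade-weighted sum = sum of grade_k * coefficient_k
0*4 = 0
1*5 = 5
3*1 = 3
4*(-1) = -4
Total = 0 + 5 + 3 + (-4) = 4


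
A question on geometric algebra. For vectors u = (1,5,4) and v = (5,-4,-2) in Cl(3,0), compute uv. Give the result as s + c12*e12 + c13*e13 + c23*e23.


In Cl(3,0): e_i^2 = 1, e_ie_j = -e_je_i for i != j.
Scalar part = u . v = 1*5 + 5*(-4) + 4*(-2)
= 5 + (-20) + (-8) = -23
e12 coeff = 1*(-4) - 5*5 = -4 - 25 = -29
e13 coeff = 1*(-2) - 4*5 = -2 - 20 = -22
e23 coeff = 5*(-2) - 4*(-4) = -10 - (-16) = 6
uv = -23 - 29*e12 - 22*e13 + 6*e23


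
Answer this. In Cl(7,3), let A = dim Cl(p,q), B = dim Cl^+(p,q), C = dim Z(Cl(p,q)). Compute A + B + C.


n = 7 + 3 = 10
Total dim = 2^10 = 1024
Even subalgebra dim = 2^9 = 512
n is even, so center dim = 1
Sum = 1024 + 512 + 1 = 1537


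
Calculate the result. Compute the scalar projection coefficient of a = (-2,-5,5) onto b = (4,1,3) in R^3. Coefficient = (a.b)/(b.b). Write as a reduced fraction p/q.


Projection coefficient = (a . b) / (b . b)
a . b = (-2)*4 + (-5)*1 + 5*3
= -8 + (-5) + 15 = 2
b . b = 4^2 + 1^2 + 3^2
= 16 + 1 + 9 = 26
Coefficient = 2/26
In lowest terms: 1/13


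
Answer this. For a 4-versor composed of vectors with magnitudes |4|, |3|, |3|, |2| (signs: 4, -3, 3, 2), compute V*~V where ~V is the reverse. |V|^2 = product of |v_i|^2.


Each vector v_i has |v_i|^2 = s_i^2
Squared scales: 4^2 = 16, (-3)^2 = 9, 3^2 = 9, 2^2 = 4
|V|^2 = 16 * 9 * 9 * 4
= 5184


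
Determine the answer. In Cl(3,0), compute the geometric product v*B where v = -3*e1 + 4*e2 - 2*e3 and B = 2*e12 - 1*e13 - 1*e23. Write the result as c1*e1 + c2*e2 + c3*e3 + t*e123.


vB has grade-1 (vector) and grade-3 (trivector) parts: vB = (v _| B) + (v ^ B).
Vector part <vB>_1:
  e1: -v2*b12 - v3*b13 = -(4)*(2) - (-2)*(-1) = -10
  e2: v1*b12 - v3*b23 = (-3)*(2) - (-2)*(-1) = -8
  e3: v1*b13 + v2*b23 = (-3)*(-1) + (4)*(-1) = -1
Trivector part <vB>_3:
  e123: v1*b23 - v2*b13 + v3*b12 = (-3)*(-1) - (4)*(-1) + (-2)*(2) = 3
vB = -10*e1 - 8*e2 - 1*e3 + 3*e123


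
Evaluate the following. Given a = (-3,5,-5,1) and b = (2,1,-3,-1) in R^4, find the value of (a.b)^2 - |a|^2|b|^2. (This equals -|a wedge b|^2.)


a . b = (-3)*2 + 5*1 + (-5)*(-3) + 1*(-1)
= -6 + 5 + 15 + (-1) = 13
|a|^2 = (-3)^2 + 5^2 + (-5)^2 + 1^2 = 60
|b|^2 = 2^2 + 1^2 + (-3)^2 + (-1)^2 = 15
(a.b)^2 = 13^2 = 169
|a|^2 * |b|^2 = 60 * 15 = 900
Result = 169 - 900 = -731


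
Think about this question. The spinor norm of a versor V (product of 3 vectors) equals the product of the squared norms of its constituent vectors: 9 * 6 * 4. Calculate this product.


Spinor norm N(V) = |v1|^2 * |v2|^2 * ... * |v3|^2
= 9 * 6 * 4
Running product: 9, 54, 216
N(V) = 216


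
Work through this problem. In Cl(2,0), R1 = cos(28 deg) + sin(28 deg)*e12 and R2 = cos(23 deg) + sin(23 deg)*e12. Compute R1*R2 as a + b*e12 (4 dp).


Same-plane rotors commute and their half-angles add:
R1*R2 = cos(a1 + a2) + sin(a1 + a2)*e12.
a1 + a2 = 28 + 23 = 51 deg
cos(51 deg) = 0.6293
sin(51 deg) = 0.7771
R1*R2 = 0.6293 + 0.7771*e12


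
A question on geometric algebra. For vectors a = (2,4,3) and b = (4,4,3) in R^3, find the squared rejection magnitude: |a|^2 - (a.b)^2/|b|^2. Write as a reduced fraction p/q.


|a|^2 = 2^2 + 4^2 + 3^2 = 29
|b|^2 = 4^2 + 4^2 + 3^2 = 41
a . b = 2*4 + 4*4 + 3*3 = 33
(a.b)^2 = 33^2 = 1089
|rej|^2 = 29 - 1089/41
= (1189 - 1089)/41
= 100/41
In lowest terms: 100/41


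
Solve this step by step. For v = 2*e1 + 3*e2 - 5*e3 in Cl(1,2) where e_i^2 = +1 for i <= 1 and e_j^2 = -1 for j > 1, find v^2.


v^2 = sum of c_i^2 * e_i^2
Positive signature terms (e_i^2 = +1): 2^2 = 4
Negative signature terms (e_j^2 = -1): 3^2 + (-5)^2 = 34
v^2 = 4 - 34 = -30


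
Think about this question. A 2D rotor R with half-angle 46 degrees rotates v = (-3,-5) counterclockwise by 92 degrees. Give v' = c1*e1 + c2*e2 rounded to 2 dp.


Rotor R = cos(46deg) - sin(46deg)*e12
Rotation angle theta = 2 * 46 = 92 degrees
v' = R*v*~R rotates v by theta.
cos(92deg) = -0.0349, sin(92deg) = 0.9994
v'_1 = -3*cos(92deg) - (-5)*sin(92deg)
= -3*(-0.0349) - (-5)*0.9994
= 5.10
v'_2 = -3*sin(92deg) + (-5)*cos(92deg)
= -3*0.9994 + (-5)*(-0.0349)
= -2.82
v' = 5.10*e1 - 2.82*e2


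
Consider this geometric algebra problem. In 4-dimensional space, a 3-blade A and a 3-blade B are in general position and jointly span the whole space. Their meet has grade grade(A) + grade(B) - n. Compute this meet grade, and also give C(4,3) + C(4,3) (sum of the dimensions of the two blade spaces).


Meet grade = grade(A) + grade(B) - n
= 3 + 3 - 4 = 2
C(4,3) = 4
C(4,3) = 4
dim_A + dim_B = 4 + 4 = 8


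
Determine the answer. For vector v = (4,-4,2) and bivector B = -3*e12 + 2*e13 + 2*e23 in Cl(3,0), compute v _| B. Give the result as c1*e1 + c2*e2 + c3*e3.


Left contraction v _| B = <vB>_1 (grade-1 part of the geometric product vB).
Using e1_|e12 = e2, e2_|e12 = -e1, e1_|e13 = e3, e3_|e13 = -e1, e2_|e23 = e3, e3_|e23 = -e2:
e1 coeff: -v2*b12 - v3*b13 = -(-4)*(-3) - (2)*(2) = -16
e2 coeff: v1*b12 - v3*b23 = (4)*(-3) - (2)*(2) = -16
e3 coeff: v1*b13 + v2*b23 = (4)*(2) + (-4)*(2) = 0
v _| B = -16*e1 - 16*e2 + 0*e3


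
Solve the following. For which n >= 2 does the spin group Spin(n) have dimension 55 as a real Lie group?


dim Spin(n) = dim so(n) = n(n-1)/2.
Solve n(n-1)/2 = 55, i.e. n^2 - n - 110 = 0.
Discriminant = 1 + 8*55 = 441
n = (1 + sqrt(441))/2 = (1 + 21)/2 = 11


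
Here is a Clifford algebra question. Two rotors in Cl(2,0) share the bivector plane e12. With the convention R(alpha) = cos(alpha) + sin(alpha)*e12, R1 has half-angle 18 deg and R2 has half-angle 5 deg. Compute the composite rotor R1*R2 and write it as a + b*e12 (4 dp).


Same-plane rotors commute and their half-angles add:
R1*R2 = cos(a1 + a2) + sin(a1 + a2)*e12.
a1 + a2 = 18 + 5 = 23 deg
cos(23 deg) = 0.9205
sin(23 deg) = 0.3907
R1*R2 = 0.9205 + 0.3907*e12


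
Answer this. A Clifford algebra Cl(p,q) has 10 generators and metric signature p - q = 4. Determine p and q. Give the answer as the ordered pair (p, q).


We need p + q = 10 and p - q = 4.
Adding: 2p = 10 + 4 = 14, so p = 7.
Then q = 10 - 7 = 3.
(p, q) = (7, 3)


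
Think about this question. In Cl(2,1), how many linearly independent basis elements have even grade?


Even subalgebra dimension = 2^(n-1)
n = 2 + 1 = 3
2^(3 - 1) = 2^2 = 4
Verification: sum of C(3,k) for even k = 1 + 3 = 4
Result = 4


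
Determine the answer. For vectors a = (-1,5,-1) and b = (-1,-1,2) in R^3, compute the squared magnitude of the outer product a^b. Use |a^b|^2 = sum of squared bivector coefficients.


a wedge b = (a1*b2 - a2*b1)*e12 + (a1*b3 - a3*b1)*e13 + (a2*b3 - a3*b2)*e23
e12 coeff: (-1)*(-1) - 5*(-1) = 1 - (-5) = 6
e13 coeff: (-1)*2 - (-1)*(-1) = -2 - 1 = -3
e23 coeff: 5*2 - (-1)*(-1) = 10 - 1 = 9
|a wedge b|^2 = 6^2 + (-3)^2 + 9^2
= 36 + 9 + 81
= 126


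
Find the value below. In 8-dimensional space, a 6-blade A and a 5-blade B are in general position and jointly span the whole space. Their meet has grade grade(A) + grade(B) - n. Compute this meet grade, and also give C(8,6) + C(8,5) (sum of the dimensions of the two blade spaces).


Meet grade = grade(A) + grade(B) - n
= 6 + 5 - 8 = 3
C(8,6) = 28
C(8,5) = 56
dim_A + dim_B = 28 + 56 = 84


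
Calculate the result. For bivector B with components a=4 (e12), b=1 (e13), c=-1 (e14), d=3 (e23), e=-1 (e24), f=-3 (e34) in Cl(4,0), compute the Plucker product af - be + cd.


Plucker relation: af - be + cd
a*f = 4*(-3) = -12
b*e = 1*(-1) = -1
c*d = (-1)*3 = -3
af - be + cd = -12 - (-1) + (-3)
= -14


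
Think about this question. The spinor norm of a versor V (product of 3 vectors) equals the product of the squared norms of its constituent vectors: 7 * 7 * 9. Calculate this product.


Spinor norm N(V) = |v1|^2 * |v2|^2 * ... * |v3|^2
= 7 * 7 * 9
Running product: 7, 49, 441
N(V) = 441


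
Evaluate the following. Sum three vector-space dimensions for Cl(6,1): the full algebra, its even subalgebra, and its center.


n = 6 + 1 = 7
Total dim = 2^7 = 128
Even subalgebra dim = 2^6 = 64
n is odd, so center dim = 2
Sum = 128 + 64 + 2 = 194


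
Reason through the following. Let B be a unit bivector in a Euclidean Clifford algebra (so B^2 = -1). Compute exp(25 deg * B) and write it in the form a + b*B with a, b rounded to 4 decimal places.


For a unit bivector B with B^2 = -1, the exponential series gives
e^(theta*B) = cos(theta) + sin(theta)*B (the GA analogue of Euler's formula).
theta = 25 degrees = 0.436332 rad
cos(25 deg) = 0.9063
sin(25 deg) = 0.4226
exp(theta*B) = 0.9063 + 0.4226*B


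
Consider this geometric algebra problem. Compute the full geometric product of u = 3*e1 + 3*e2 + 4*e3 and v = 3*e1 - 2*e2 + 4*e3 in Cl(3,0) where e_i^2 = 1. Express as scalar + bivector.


In Cl(3,0): e_i^2 = 1, e_ie_j = -e_je_i for i != j.
Scalar part = u . v = 3*3 + 3*(-2) + 4*4
= 9 + (-6) + 16 = 19
e12 coeff = 3*(-2) - 3*3 = -6 - 9 = -15
e13 coeff = 3*4 - 4*3 = 12 - 12 = 0
e23 coeff = 3*4 - 4*(-2) = 12 - (-8) = 20
uv = 19 - 15*e12 + 0*e13 + 20*e23


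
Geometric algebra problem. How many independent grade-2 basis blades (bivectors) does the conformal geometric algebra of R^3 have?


The conformal model of R^3 uses Cl(4,1) with m = 3 + 2 = 5 generators.
Number of grade-2 blades = C(m, 2) = C(5, 2)
= 5*4/2 = 10


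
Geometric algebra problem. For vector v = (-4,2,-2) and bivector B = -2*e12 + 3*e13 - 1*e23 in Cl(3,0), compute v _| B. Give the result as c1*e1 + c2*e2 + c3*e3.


Left contraction v _| B = <vB>_1 (grade-1 part of the geometric product vB).
Using e1_|e12 = e2, e2_|e12 = -e1, e1_|e13 = e3, e3_|e13 = -e1, e2_|e23 = e3, e3_|e23 = -e2:
e1 coeff: -v2*b12 - v3*b13 = -(2)*(-2) - (-2)*(3) = 10
e2 coeff: v1*b12 - v3*b23 = (-4)*(-2) - (-2)*(-1) = 6
e3 coeff: v1*b13 + v2*b23 = (-4)*(3) + (2)*(-1) = -14
v _| B = 10*e1 + 6*e2 - 14*e3


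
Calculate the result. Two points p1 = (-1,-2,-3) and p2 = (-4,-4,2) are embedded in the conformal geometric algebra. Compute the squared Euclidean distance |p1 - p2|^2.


p1 - p2 = (3, 2, -5)
|p1 - p2|^2 = 3^2 + 2^2 + (-5)^2
= 9 + 4 + 25
= 38


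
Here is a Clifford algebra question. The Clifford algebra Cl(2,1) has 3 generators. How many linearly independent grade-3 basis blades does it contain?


Number of grade-k basis blades in Cl(p,q) with n = p + q is C(n, k).
n = 2 + 1 = 3
C(3, 3) = 3! / (3! * 0!)
= 6 / (6 * 1)
= 1


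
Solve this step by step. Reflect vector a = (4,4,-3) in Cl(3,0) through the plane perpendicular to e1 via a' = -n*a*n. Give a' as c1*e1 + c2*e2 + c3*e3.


Reflection formula: a' = -n*a*n, with n = e1 (unit vector, n^2 = 1).
For reflection through hyperplane perp to e1:
The component along e1 flips sign, others stay.
a = (4, 4, -3)
a' = (-4, 4, -3)
a' = -4*e1 + 4*e2 - 3*e3


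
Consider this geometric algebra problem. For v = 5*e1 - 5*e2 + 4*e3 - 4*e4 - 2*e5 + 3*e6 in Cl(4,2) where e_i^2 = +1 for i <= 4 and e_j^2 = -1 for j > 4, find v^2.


v^2 = sum of c_i^2 * e_i^2
Positive signature terms (e_i^2 = +1): 5^2 + (-5)^2 + 4^2 + (-4)^2 = 82
Negative signature terms (e_j^2 = -1): (-2)^2 + 3^2 = 13
v^2 = 82 - 13 = 69


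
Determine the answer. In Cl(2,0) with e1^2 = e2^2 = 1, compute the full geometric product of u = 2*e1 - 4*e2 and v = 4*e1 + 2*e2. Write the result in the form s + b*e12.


Expand: (2*e1 - 4*e2)(4*e1 + 2*e2)
= 2*4*e1e1 + 2*2*e1e2 + (-4)*4*e2e1 + (-4)*2*e2e2
Using e1^2 = e2^2 = 1, e2e1 = -e1e2:
Scalar part s = 2*4 + (-4)*2 = 8 + (-8) = 0
Bivector part b = 2*2 - (-4)*4 = 4 - (-16) = 20
uv = 0 + 20*e12


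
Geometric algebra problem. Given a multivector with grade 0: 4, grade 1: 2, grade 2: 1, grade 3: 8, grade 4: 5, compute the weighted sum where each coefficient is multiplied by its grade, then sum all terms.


Grade-weighted sum = sum of grade_k * coefficient_k
0*4 = 0
1*2 = 2
2*1 = 2
3*8 = 24
4*5 = 20
Total = 0 + 2 + 2 + 24 + 20 = 48


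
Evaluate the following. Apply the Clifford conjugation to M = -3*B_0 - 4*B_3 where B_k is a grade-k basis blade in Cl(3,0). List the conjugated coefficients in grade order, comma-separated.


Clifford conjugate sign for grade k: (-1)^(k(k+1)/2)
Grade 0: (-1)^(0*1/2) = (-1)^0 = 1, coeff -3 -> -3
Grade 3: (-1)^(3*4/2) = (-1)^6 = 1, coeff -4 -> -4
Conjugated coefficients: -3, -4


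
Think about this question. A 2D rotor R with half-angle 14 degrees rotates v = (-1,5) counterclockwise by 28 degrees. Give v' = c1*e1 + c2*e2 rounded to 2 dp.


Rotor R = cos(14deg) - sin(14deg)*e12
Rotation angle theta = 2 * 14 = 28 degrees
v' = R*v*~R rotates v by theta.
cos(28deg) = 0.8829, sin(28deg) = 0.4695
v'_1 = -1*cos(28deg) - 5*sin(28deg)
= -1*0.8829 - 5*0.4695
= -3.23
v'_2 = -1*sin(28deg) + 5*cos(28deg)
= -1*0.4695 + 5*0.8829
= 3.95
v' = -3.23*e1 + 3.95*e2


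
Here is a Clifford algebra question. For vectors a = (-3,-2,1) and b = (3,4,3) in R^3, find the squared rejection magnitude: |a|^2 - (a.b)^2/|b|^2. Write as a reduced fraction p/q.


|a|^2 = (-3)^2 + (-2)^2 + 1^2 = 14
|b|^2 = 3^2 + 4^2 + 3^2 = 34
a . b = (-3)*3 + (-2)*4 + 1*3 = -14
(a.b)^2 = (-14)^2 = 196
|rej|^2 = 14 - 196/34
= (476 - 196)/34
= 280/34
In lowest terms: 140/17


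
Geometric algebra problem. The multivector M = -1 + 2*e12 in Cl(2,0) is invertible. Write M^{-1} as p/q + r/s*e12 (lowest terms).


M = -1 + 2*e12, where e12^2 = -1.
Since M commutes with its reverse ~M = a - b*e12, M * ~M = a^2 - b^2*e12^2 = a^2 + b^2.
So M^{-1} = ~M / (a^2 + b^2) = (a - b*e12)/(a^2 + b^2).
a^2 + b^2 = 1 + 4 = 5
Scalar part = -1/5 = -1/5
Bivector coeff = -2/5 = -2/5
M^{-1} = -1/5 - 2/5*e12


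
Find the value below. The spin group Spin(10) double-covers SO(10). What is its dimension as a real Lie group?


Spin(n) double-covers SO(n); both have Lie algebra so(n) of dimension n(n-1)/2.
n = 10
n(n-1) = 10 * 9 = 90
dim Spin(10) = 90/2 = 45


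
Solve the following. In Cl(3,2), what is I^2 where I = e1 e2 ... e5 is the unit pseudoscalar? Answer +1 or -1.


The pseudoscalar I = e1...e_n (product of all n generators) of Cl(p,q) satisfies I^2 = (-1)^(q + n(n-1)/2).
p = 3, q = 2, n = p + q = 5
n(n-1)/2 = 5 * 4 / 2 = 10
Exponent = q + n(n-1)/2 = 2 + 10 = 12
I^2 = (-1)^12 = +1


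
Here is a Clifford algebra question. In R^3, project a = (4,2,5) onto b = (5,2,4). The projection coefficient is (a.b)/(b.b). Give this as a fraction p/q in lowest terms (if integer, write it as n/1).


Projection coefficient = (a . b) / (b . b)
a . b = 4*5 + 2*2 + 5*4
= 20 + 4 + 20 = 44
b . b = 5^2 + 2^2 + 4^2
= 25 + 4 + 16 = 45
Coefficient = 44/45
In lowest terms: 44/45


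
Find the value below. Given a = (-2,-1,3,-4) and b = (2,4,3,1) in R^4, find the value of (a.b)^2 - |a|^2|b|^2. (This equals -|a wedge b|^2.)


a . b = (-2)*2 + (-1)*4 + 3*3 + (-4)*1
= -4 + (-4) + 9 + (-4) = -3
|a|^2 = (-2)^2 + (-1)^2 + 3^2 + (-4)^2 = 30
|b|^2 = 2^2 + 4^2 + 3^2 + 1^2 = 30
(a.b)^2 = (-3)^2 = 9
|a|^2 * |b|^2 = 30 * 30 = 900
Result = 9 - 900 = -891


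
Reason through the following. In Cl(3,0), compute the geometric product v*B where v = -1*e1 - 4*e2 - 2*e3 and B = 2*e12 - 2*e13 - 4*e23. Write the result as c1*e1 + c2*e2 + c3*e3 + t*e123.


vB has grade-1 (vector) and grade-3 (trivector) parts: vB = (v _| B) + (v ^ B).
Vector part <vB>_1:
  e1: -v2*b12 - v3*b13 = -(-4)*(2) - (-2)*(-2) = 4
  e2: v1*b12 - v3*b23 = (-1)*(2) - (-2)*(-4) = -10
  e3: v1*b13 + v2*b23 = (-1)*(-2) + (-4)*(-4) = 18
Trivector part <vB>_3:
  e123: v1*b23 - v2*b13 + v3*b12 = (-1)*(-4) - (-4)*(-2) + (-2)*(2) = -8
vB = 4*e1 - 10*e2 + 18*e3 - 8*e123


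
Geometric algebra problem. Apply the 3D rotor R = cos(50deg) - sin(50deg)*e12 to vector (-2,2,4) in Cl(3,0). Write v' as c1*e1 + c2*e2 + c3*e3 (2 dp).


Rotor R = cos(50deg) - sin(50deg)*e12
Rotation angle theta = 2 * 50 = 100 degrees in the e12 plane (e1 -> e2).
The component perpendicular to the plane (e3) is invariant: v'_3 = v3 = 4.00
cos(100deg) = -0.1736, sin(100deg) = 0.9848
v'_1 = v1*cos(theta) - v2*sin(theta) = -2*(-0.1736) - 2*0.9848 = -1.62
v'_2 = v1*sin(theta) + v2*cos(theta) = -2*0.9848 + 2*(-0.1736) = -2.32
v' = -1.62*e1 - 2.32*e2 + 4.00*e3


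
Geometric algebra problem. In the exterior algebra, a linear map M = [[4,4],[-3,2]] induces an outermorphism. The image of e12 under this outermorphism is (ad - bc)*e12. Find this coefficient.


The outermorphism of a linear map f sends e1^e2 to f(e1)^f(e2).
f(e1) = 4*e1 - 3*e2
f(e2) = 4*e1 + 2*e2
f(e1) ^ f(e2) = (4*e1 - 3*e2) ^ (4*e1 + 2*e2)
= 4*2*e12 + (-3)*4*e21
= (8 - (-12))*e12
= 20*e12
Coefficient = 20


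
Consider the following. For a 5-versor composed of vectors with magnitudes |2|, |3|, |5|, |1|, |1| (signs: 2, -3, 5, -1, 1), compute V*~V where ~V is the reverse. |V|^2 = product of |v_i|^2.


Each vector v_i has |v_i|^2 = s_i^2
Squared scales: 2^2 = 4, (-3)^2 = 9, 5^2 = 25, (-1)^2 = 1, 1^2 = 1
|V|^2 = 4 * 9 * 25 * 1 * 1
= 900


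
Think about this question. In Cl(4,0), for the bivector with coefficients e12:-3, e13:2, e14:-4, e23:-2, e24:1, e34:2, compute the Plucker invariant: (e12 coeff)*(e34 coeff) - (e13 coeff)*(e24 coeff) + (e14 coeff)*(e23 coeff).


Plucker relation: af - be + cd
a*f = (-3)*2 = -6
b*e = 2*1 = 2
c*d = (-4)*(-2) = 8
af - be + cd = -6 - 2 + 8
= 0


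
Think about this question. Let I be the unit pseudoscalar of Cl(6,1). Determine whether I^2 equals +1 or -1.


The pseudoscalar I = e1...e_n (product of all n generators) of Cl(p,q) satisfies I^2 = (-1)^(q + n(n-1)/2).
p = 6, q = 1, n = p + q = 7
n(n-1)/2 = 7 * 6 / 2 = 21
Exponent = q + n(n-1)/2 = 1 + 21 = 22
I^2 = (-1)^22 = +1


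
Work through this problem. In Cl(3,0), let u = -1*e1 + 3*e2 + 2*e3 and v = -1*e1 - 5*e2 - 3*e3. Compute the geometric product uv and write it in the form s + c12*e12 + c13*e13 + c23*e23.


In Cl(3,0): e_i^2 = 1, e_ie_j = -e_je_i for i != j.
Scalar part = u . v = (-1)*(-1) + 3*(-5) + 2*(-3)
= 1 + (-15) + (-6) = -20
e12 coeff = (-1)*(-5) - 3*(-1) = 5 - (-3) = 8
e13 coeff = (-1)*(-3) - 2*(-1) = 3 - (-2) = 5
e23 coeff = 3*(-3) - 2*(-5) = -9 - (-10) = 1
uv = -20 + 8*e12 + 5*e13 + 1*e23


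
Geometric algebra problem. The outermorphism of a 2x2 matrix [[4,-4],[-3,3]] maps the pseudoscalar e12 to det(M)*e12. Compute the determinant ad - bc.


The outermorphism of a linear map f sends e1^e2 to f(e1)^f(e2).
f(e1) = 4*e1 - 3*e2
f(e2) = -4*e1 + 3*e2
f(e1) ^ f(e2) = (4*e1 - 3*e2) ^ (-4*e1 + 3*e2)
= 4*3*e12 + (-3)*(-4)*e21
= (12 - 12)*e12
= 0*e12
Coefficient = 0


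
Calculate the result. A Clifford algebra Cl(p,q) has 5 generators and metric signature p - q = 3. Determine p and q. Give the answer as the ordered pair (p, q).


We need p + q = 5 and p - q = 3.
Adding: 2p = 5 + 3 = 8, so p = 4.
Then q = 5 - 4 = 1.
(p, q) = (4, 1)


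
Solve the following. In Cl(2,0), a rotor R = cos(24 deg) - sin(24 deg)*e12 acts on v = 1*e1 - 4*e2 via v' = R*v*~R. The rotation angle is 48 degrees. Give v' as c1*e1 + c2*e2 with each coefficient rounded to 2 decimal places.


Rotor R = cos(24deg) - sin(24deg)*e12
Rotation angle theta = 2 * 24 = 48 degrees
v' = R*v*~R rotates v by theta.
cos(48deg) = 0.6691, sin(48deg) = 0.7431
v'_1 = 1*cos(48deg) - (-4)*sin(48deg)
= 1*0.6691 - (-4)*0.7431
= 3.64
v'_2 = 1*sin(48deg) + (-4)*cos(48deg)
= 1*0.7431 + (-4)*0.6691
= -1.93
v' = 3.64*e1 - 1.93*e2


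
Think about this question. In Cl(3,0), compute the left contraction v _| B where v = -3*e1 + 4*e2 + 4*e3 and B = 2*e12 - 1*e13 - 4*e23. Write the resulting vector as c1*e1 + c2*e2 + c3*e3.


Left contraction v _| B = <vB>_1 (grade-1 part of the geometric product vB).
Using e1_|e12 = e2, e2_|e12 = -e1, e1_|e13 = e3, e3_|e13 = -e1, e2_|e23 = e3, e3_|e23 = -e2:
e1 coeff: -v2*b12 - v3*b13 = -(4)*(2) - (4)*(-1) = -4
e2 coeff: v1*b12 - v3*b23 = (-3)*(2) - (4)*(-4) = 10
e3 coeff: v1*b13 + v2*b23 = (-3)*(-1) + (4)*(-4) = -13
v _| B = -4*e1 + 10*e2 - 13*e3


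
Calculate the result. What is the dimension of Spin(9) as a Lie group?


Spin(n) double-covers SO(n); both have Lie algebra so(n) of dimension n(n-1)/2.
n = 9
n(n-1) = 9 * 8 = 72
dim Spin(9) = 72/2 = 36


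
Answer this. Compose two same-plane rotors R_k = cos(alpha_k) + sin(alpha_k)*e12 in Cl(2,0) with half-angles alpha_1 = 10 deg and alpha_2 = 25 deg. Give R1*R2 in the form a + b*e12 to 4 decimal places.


Same-plane rotors commute and their half-angles add:
R1*R2 = cos(a1 + a2) + sin(a1 + a2)*e12.
a1 + a2 = 10 + 25 = 35 deg
cos(35 deg) = 0.8192
sin(35 deg) = 0.5736
R1*R2 = 0.8192 + 0.5736*e12


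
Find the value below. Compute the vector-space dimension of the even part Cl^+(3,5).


Even subalgebra dimension = 2^(n-1)
n = 3 + 5 = 8
2^(8 - 1) = 2^7 = 128
Verification: sum of C(8,k) for even k = 1 + 28 + 70 + 28 + 1 = 128
Result = 128


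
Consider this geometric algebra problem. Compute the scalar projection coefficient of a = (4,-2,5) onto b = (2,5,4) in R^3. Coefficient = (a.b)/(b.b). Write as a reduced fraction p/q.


Projection coefficient = (a . b) / (b . b)
a . b = 4*2 + (-2)*5 + 5*4
= 8 + (-10) + 20 = 18
b . b = 2^2 + 5^2 + 4^2
= 4 + 25 + 16 = 45
Coefficient = 18/45
In lowest terms: 2/5


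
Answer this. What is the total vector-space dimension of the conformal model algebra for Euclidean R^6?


The conformal model of R^6 uses Cl(7,1): the 6 Euclidean generators plus two extra orthogonal generators e+ (e+^2 = +1) and e- (e-^2 = -1), from which the null vectors e0, einf are built.
Number of generators m = 6 + 2 = 8.
dim Cl(p,q) = 2^m = 2^8 = 256


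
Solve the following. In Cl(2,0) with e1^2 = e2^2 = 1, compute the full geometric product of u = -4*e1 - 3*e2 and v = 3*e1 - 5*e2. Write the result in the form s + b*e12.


Expand: (-4*e1 - 3*e2)(3*e1 - 5*e2)
= (-4)*3*e1e1 + (-4)*(-5)*e1e2 + (-3)*3*e2e1 + (-3)*(-5)*e2e2
Using e1^2 = e2^2 = 1, e2e1 = -e1e2:
Scalar part s = (-4)*3 + (-3)*(-5) = -12 + 15 = 3
Bivector part b = (-4)*(-5) - (-3)*3 = 20 - (-9) = 29
uv = 3 + 29*e12


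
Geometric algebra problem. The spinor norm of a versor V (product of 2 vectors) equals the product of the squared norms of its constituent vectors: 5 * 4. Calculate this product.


Spinor norm N(V) = |v1|^2 * |v2|^2 * ... * |v2|^2
= 5 * 4
Running product: 5, 20
N(V) = 20


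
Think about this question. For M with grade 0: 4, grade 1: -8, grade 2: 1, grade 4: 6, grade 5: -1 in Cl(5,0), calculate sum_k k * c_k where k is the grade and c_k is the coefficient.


Grade-weighted sum = sum of grade_k * coefficient_k
0*4 = 0
1*(-8) = -8
2*1 = 2
4*6 = 24
5*(-1) = -5
Total = 0 + (-8) + 2 + 24 + (-5) = 13


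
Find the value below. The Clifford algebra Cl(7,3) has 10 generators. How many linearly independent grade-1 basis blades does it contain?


Number of grade-k basis blades in Cl(p,q) with n = p + q is C(n, k).
n = 7 + 3 = 10
C(10, 1) = 10! / (1! * 9!)
= 3628800 / (1 * 362880)
= 10


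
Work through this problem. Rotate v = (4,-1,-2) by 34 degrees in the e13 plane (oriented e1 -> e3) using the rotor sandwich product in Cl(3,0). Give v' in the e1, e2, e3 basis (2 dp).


Rotor R = cos(17deg) - sin(17deg)*e13
Rotation angle theta = 2 * 17 = 34 degrees in the e13 plane (e1 -> e3).
The component perpendicular to the plane (e2) is invariant: v'_2 = v2 = -1.00
cos(34deg) = 0.8290, sin(34deg) = 0.5592
v'_1 = v1*cos(theta) - v3*sin(theta) = 4*0.8290 - (-2)*0.5592 = 4.43
v'_3 = v1*sin(theta) + v3*cos(theta) = 4*0.5592 + (-2)*0.8290 = 0.58
v' = 4.43*e1 - 1.00*e2 + 0.58*e3
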